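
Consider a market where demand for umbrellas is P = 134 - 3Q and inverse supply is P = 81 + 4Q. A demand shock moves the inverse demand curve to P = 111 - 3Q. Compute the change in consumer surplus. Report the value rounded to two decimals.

-58.44

Initial equilibrium: Q_0 = 7.5714, P_0 = 111.2857; CS_0 = (1/2)(7.5714)(22.7143) = 85.9898, PS_0 = (1/2)(7.5714)(30.2857) = 114.6531.
New equilibrium: 111 - 3Q = 81 + 4Q gives Q_1 = 4.2857, P_1 = 98.1429; CS_1 = 27.551, PS_1 = 36.7347.
Change in consumer surplus = 27.551 - 85.9898 = -58.4388.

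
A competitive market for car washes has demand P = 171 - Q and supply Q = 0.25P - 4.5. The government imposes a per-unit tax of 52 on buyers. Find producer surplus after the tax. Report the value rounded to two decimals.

Rewriting supply in inverse form: P = 18 + 4Q.
Without the tax, 171 - Q = 18 + 4Q so Q* = 30.6 and P* = 140.4.
A tax on buyers shifts demand down by 52: (171 - 52) - Q = 18 + 4Q, so Q_t = 20.2. Buyers pay P_b = 150.8; sellers receive P_s = P_b - 52 = 98.8.
Producer surplus is the triangle above supply below P_s: (1/2)(20.2)(98.8 - 18) = 816.08.

816.08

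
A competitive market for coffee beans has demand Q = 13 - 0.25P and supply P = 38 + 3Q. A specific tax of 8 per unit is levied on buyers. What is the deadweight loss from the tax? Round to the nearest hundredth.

4.57

Rewriting demand in inverse form: P = 52 - 4Q.
Pre-tax equilibrium: 52 - 4Q = 38 + 3Q gives Q* = 2, P* = 44.
A tax on buyers shifts demand down by 8: (52 - 8) - 4Q = 38 + 3Q, so Q_t = 0.8571. Buyers pay P_b = 48.5714; sellers receive P_s = P_b - 8 = 40.5714.
The welfare triangle lost has base Q* - Q_t = 1.1429 and height t = 8, so DWL = (1/2)(1.1429)(8) = 4.5714.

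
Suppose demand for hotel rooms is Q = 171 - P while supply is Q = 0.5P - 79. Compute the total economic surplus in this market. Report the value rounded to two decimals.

Rewriting demand in inverse form: P = 171 - Q.
Rewriting supply in inverse form: P = 158 + 2Q.
Setting demand equal to supply, 13 = 3Q, so Q* = 4.3333 and P* = 166.6667.
Total surplus is the full triangle between the curves from 0 to Q*: (1/2)(4.3333)(171 - 158) = 28.1667.

28.17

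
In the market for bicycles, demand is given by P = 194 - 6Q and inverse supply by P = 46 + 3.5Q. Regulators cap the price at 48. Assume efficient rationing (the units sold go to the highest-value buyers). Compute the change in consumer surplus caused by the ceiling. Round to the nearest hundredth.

-645.66

Free-market equilibrium: 194 - 6Q = 46 + 3.5Q gives Q* = 15.5789, P* = 100.5263.
At the ceiling price 48, quantity supplied is (48 - 46)/3.5 = 0.5714; supply is the short side, so Q = 0.5714 trades at P = 48.
CS goes from (1/2)(15.5789)(93.4737) = 728.1108 to 82.449 (computed as (194 - 48)(0.5714) - (1/2)(6)(0.5714)^2), a change of -645.6618.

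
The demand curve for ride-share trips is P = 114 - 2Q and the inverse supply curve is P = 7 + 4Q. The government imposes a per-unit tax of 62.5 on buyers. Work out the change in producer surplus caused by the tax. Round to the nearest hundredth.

-526.04

Pre-tax equilibrium: 114 - 2Q = 7 + 4Q gives Q* = 17.8333, P* = 78.3333.
A tax on buyers shifts demand down by 62.5: (114 - 62.5) - 2Q = 7 + 4Q, so Q_t = 7.4167. Buyers pay P_b = 99.1667; sellers receive P_s = P_b - 62.5 = 36.6667.
PS falls from (1/2)(17.8333)(71.3333) = 636.0556 to (1/2)(7.4167)(29.6667) = 110.0139, a change of -526.0417.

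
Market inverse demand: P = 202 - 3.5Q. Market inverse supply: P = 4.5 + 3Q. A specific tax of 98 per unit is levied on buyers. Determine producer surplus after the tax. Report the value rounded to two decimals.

351.49

Without the tax, 202 - 3.5Q = 4.5 + 3Q so Q* = 30.3846 and P* = 95.6538.
With the tax, buyers' net willingness to pay falls by 98: (202 - 98) - 3.5Q = 4.5 + 3Q, so Q_t = 15.3077. Buyers pay P_b = 148.4231; sellers receive P_s = P_b - 98 = 50.4231.
PS = (1/2)(Q_t)(P_s - 4.5) = (1/2)(15.3077)(45.9231) = 351.4882.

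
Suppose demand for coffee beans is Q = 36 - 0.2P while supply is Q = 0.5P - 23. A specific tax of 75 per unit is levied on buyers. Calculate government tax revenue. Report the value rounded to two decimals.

632.14

Rewriting demand in inverse form: P = 180 - 5Q.
Rewriting supply in inverse form: P = 46 + 2Q.
Pre-tax equilibrium: 180 - 5Q = 46 + 2Q gives Q* = 19.1429, P* = 84.2857.
With the tax, buyers' net willingness to pay falls by 75: (180 - 75) - 5Q = 46 + 2Q, so Q_t = 8.4286. Buyers pay P_b = 137.8571; sellers receive P_s = P_b - 75 = 62.8571.
Revenue is the tax times quantity traded: 75 x 8.4286 = 632.1429.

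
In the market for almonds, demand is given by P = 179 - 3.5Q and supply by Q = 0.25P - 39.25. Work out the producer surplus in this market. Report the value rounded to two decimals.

17.21

Rewriting supply in inverse form: P = 157 + 4Q.
Setting demand equal to supply, 22 = 7.5Q, so Q* = 2.9333 and P* = 168.7333.
The supply curve's price intercept is 157, so PS = (1/2)(Q*)(P* - 157) = (1/2)(2.9333)(11.7333) = 17.2089.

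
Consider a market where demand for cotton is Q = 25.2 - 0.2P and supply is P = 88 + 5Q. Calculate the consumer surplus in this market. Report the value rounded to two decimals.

Rewriting demand in inverse form: P = 126 - 5Q.
Set 126 - 5Q = 88 + 5Q, which gives 38 = 10Q, so Q* = 3.8 and P* = 126 - 5(3.8) = 107.
Consumer surplus is the triangle under demand above P*: (1/2)(3.8)(126 - 107) = (1/2)(3.8)(19) = 36.1.

36.10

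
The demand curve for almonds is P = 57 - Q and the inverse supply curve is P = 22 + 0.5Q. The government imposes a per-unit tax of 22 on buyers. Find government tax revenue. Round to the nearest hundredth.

190.67

Without the tax, 57 - Q = 22 + 0.5Q so Q* = 23.3333 and P* = 33.6667.
A tax on buyers shifts demand down by 22: (57 - 22) - Q = 22 + 0.5Q, so Q_t = 8.6667. Buyers pay P_b = 48.3333; sellers receive P_s = P_b - 22 = 26.3333.
Tax revenue = t x Q_t = 22 x 8.6667 = 190.6667.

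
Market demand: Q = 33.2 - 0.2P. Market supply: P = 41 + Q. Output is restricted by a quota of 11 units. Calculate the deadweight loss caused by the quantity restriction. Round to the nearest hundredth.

Rewriting demand in inverse form: P = 166 - 5Q.
Without the quota, 166 - 5Q = 41 + Q gives Q* = 20.8333.
At Q = 11 the demand price is 166 - 5(11) = 111 and the supply price is 41 + (11) = 52.
DWL = (1/2)(gap between curves at 11) x (Q* - 11) = (1/2)(59)(9.8333) = 290.0833.

290.08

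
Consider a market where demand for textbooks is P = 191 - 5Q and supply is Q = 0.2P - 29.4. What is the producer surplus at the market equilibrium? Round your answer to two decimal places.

Rewriting supply in inverse form: P = 147 + 5Q.
Equilibrium: 191 - 5Q = 147 + 5Q, so Q* = 4.4 and P* = 169.
Producer surplus is the triangle above supply below P*: (1/2)(4.4)(169 - 147) = (1/2)(4.4)(22) = 48.4.

48.40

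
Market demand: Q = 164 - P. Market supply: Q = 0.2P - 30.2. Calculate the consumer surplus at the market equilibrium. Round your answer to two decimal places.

Rewriting demand in inverse form: P = 164 - Q.
Rewriting supply in inverse form: P = 151 + 5Q.
Set 164 - Q = 151 + 5Q, which gives 13 = 6Q, so Q* = 2.1667 and P* = 164 - (2.1667) = 161.8333.
CS is the area between the demand curve and P* from 0 to Q*: (1/2)(2.1667)(2.1667) = 2.3472.

2.35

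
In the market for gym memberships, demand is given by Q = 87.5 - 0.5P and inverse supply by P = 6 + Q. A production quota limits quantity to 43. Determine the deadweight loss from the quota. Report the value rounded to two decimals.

Rewriting demand in inverse form: P = 175 - 2Q.
Without the quota, 175 - 2Q = 6 + Q gives Q* = 56.3333.
At Q = 43 the demand price is 175 - 2(43) = 89 and the supply price is 6 + (43) = 49.
DWL = (1/2)(gap between curves at 43) x (Q* - 43) = (1/2)(40)(13.3333) = 266.6667.

266.67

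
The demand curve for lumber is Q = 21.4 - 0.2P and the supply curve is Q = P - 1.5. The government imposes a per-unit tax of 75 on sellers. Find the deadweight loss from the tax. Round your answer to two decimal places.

Rewriting demand in inverse form: P = 107 - 5Q.
Rewriting supply in inverse form: P = 1.5 + Q.
Pre-tax equilibrium: 107 - 5Q = 1.5 + Q gives Q* = 17.5833, P* = 19.0833.
With the tax, sellers need 75 more per unit: 107 - 5Q = 1.5 + Q + 75, so Q_t = 5.0833. Buyers pay P_b = 81.5833; sellers receive P_s = P_b - 75 = 6.5833.
Deadweight loss is the triangle between the curves from Q_t to Q*: (1/2)(17.5833 - 5.0833)(75) = 468.75.

468.75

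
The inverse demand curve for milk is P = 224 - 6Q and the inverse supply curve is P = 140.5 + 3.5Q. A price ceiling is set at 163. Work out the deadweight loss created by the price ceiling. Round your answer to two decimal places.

26.48

Without the control, 224 - 6Q = 140.5 + 3.5Q so Q* = 8.7895 and P* = 171.2632.
At the ceiling price 163, quantity supplied is (163 - 140.5)/3.5 = 6.4286; supply is the short side, so Q = 6.4286 trades at P = 163.
The lost-trades triangle has base Q* - 6.4286 = 2.3609 and height equal to the gap between the curves at Q = 6.4286, which is 185.4286 - 163 = 22.4286. DWL = (1/2)(2.3609)(22.4286) = 26.4758.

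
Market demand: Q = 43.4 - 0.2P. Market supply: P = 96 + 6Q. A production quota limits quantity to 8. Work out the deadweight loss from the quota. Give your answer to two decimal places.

Rewriting demand in inverse form: P = 217 - 5Q.
Without the quota, 217 - 5Q = 96 + 6Q gives Q* = 11.
At Q = 8 the demand price is 217 - 5(8) = 177 and the supply price is 96 + 6(8) = 144.
Deadweight loss is the triangle between the curves from 8 to 11: (1/2)(177 - 144)(11 - 8) = 49.5.

49.50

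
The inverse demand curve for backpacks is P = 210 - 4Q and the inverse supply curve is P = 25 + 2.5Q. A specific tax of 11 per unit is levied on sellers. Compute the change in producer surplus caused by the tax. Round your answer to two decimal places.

Pre-tax equilibrium: 210 - 4Q = 25 + 2.5Q gives Q* = 28.4615, P* = 96.1538.
A tax on sellers shifts supply up by 11: 210 - 4Q = 25 + 2.5Q + 11, so Q_t = 26.7692. Buyers pay P_b = 102.9231; sellers receive P_s = P_b - 11 = 91.9231.
Producers lose the trapezoid between P_s and P* out to Q_t plus the triangle from Q_t to Q*: change in PS = 895.7396 - 1012.574 = -116.8343.

-116.83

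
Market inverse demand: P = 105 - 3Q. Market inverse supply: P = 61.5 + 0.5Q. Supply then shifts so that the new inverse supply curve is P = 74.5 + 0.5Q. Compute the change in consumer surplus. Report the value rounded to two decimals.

Initial equilibrium: Q_0 = 12.4286, P_0 = 67.7143; CS_0 = (1/2)(12.4286)(37.2857) = 231.7041, PS_0 = (1/2)(12.4286)(6.2143) = 38.6173.
New equilibrium: 105 - 3Q = 74.5 + 0.5Q gives Q_1 = 8.7143, P_1 = 78.8571; CS_1 = 113.9082, PS_1 = 18.9847.
Change in consumer surplus = 113.9082 - 231.7041 = -117.7959.

-117.80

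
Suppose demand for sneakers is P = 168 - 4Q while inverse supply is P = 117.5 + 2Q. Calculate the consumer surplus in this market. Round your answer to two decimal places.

141.68

Setting demand equal to supply, 50.5 = 6Q, so Q* = 8.4167 and P* = 134.3333.
CS is the area between the demand curve and P* from 0 to Q*: (1/2)(8.4167)(33.6667) = 141.6806.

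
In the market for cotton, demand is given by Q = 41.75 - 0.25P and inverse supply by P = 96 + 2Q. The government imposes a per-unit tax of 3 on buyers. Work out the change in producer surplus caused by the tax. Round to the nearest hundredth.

-11.58

Rewriting demand in inverse form: P = 167 - 4Q.
Pre-tax equilibrium: 167 - 4Q = 96 + 2Q gives Q* = 11.8333, P* = 119.6667.
A tax on buyers shifts demand down by 3: (167 - 3) - 4Q = 96 + 2Q, so Q_t = 11.3333. Buyers pay P_b = 121.6667; sellers receive P_s = P_b - 3 = 118.6667.
PS falls from (1/2)(11.8333)(23.6667) = 140.0278 to (1/2)(11.3333)(22.6667) = 128.4444, a change of -11.5833.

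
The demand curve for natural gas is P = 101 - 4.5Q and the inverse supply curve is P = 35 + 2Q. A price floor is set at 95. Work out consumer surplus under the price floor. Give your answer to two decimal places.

Without the control, 101 - 4.5Q = 35 + 2Q so Q* = 10.1538 and P* = 55.3077.
At the floor price 95, quantity demanded is (101 - 95)/4.5 = 1.3333; demand is the short side, so Q = 1.3333 trades at P = 95.
CS is the triangle under demand above 95: (1/2)(1.3333)(101 - 95) = 4.

4.00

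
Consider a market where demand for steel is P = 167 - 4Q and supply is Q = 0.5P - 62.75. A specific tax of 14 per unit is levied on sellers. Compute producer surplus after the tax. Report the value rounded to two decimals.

21.01

Rewriting supply in inverse form: P = 125.5 + 2Q.
Pre-tax equilibrium: 167 - 4Q = 125.5 + 2Q gives Q* = 6.9167, P* = 139.3333.
With the tax, sellers need 14 more per unit: 167 - 4Q = 125.5 + 2Q + 14, so Q_t = 4.5833. Buyers pay P_b = 148.6667; sellers receive P_s = P_b - 14 = 134.6667.
PS = (1/2)(Q_t)(P_s - 125.5) = (1/2)(4.5833)(9.1667) = 21.0069.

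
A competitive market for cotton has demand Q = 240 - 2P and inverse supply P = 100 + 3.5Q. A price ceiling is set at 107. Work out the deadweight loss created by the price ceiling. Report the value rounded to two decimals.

Rewriting demand in inverse form: P = 120 - 0.5Q.
Without the control, 120 - 0.5Q = 100 + 3.5Q so Q* = 5 and P* = 117.5.
At P = 107, sellers supply (107 - 100)/3.5 = 2 while buyers want more, so the quantity traded is 2 at price 107.
The lost-trades triangle has base Q* - 2 = 3 and height equal to the gap between the curves at Q = 2, which is 119 - 107 = 12. DWL = (1/2)(3)(12) = 18.

18.00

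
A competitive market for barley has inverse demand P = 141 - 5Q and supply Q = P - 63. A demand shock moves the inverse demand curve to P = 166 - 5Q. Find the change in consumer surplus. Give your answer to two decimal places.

314.24

Rewriting supply in inverse form: P = 63 + Q.
Initial equilibrium: Q_0 = 13, P_0 = 76; CS_0 = (1/2)(13)(65) = 422.5, PS_0 = (1/2)(13)(13) = 84.5.
New equilibrium: 166 - 5Q = 63 + Q gives Q_1 = 17.1667, P_1 = 80.1667; CS_1 = 736.7361, PS_1 = 147.3472.
Change in consumer surplus = 736.7361 - 422.5 = 314.2361.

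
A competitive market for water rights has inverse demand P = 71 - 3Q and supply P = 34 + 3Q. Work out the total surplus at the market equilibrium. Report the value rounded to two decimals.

Equilibrium: 71 - 3Q = 34 + 3Q, so Q* = 6.1667 and P* = 52.5.
Total surplus is the full triangle between the curves from 0 to Q*: (1/2)(6.1667)(71 - 34) = 114.0833.

114.08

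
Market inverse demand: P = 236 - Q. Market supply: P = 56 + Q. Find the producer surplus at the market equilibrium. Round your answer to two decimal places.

Equilibrium: 236 - Q = 56 + Q, so Q* = 90 and P* = 146.
The supply curve's price intercept is 56, so PS = (1/2)(Q*)(P* - 56) = (1/2)(90)(90) = 4050.

4050.00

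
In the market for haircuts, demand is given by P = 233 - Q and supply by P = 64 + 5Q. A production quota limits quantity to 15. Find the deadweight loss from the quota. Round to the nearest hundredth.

520.08

Unrestricted equilibrium: Q* = (233 - 64)/(1 + 5) = 28.1667.
At Q = 15 the demand price is 233 - (15) = 218 and the supply price is 64 + 5(15) = 139.
DWL = (1/2)(gap between curves at 15) x (Q* - 15) = (1/2)(79)(13.1667) = 520.0833.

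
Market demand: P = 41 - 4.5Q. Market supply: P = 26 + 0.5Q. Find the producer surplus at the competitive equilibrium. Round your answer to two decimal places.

2.25

Set 41 - 4.5Q = 26 + 0.5Q, which gives 15 = 5Q, so Q* = 3 and P* = 41 - 4.5(3) = 27.5.
The supply curve's price intercept is 26, so PS = (1/2)(Q*)(P* - 26) = (1/2)(3)(1.5) = 2.25.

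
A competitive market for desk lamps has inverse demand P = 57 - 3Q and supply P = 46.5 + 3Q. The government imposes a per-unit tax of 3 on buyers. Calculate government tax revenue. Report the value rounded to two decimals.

3.75

Pre-tax equilibrium: 57 - 3Q = 46.5 + 3Q gives Q* = 1.75, P* = 51.75.
A tax on buyers shifts demand down by 3: (57 - 3) - 3Q = 46.5 + 3Q, so Q_t = 1.25. Buyers pay P_b = 53.25; sellers receive P_s = P_b - 3 = 50.25.
Tax revenue = t x Q_t = 3 x 1.25 = 3.75.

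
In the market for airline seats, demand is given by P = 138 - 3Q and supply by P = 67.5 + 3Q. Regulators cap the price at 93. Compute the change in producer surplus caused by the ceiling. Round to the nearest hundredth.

-98.72

Free-market equilibrium: 138 - 3Q = 67.5 + 3Q gives Q* = 11.75, P* = 102.75.
At P = 93, sellers supply (93 - 67.5)/3 = 8.5 while buyers want more, so the quantity traded is 8.5 at price 93.
PS goes from (1/2)(11.75)(35.25) = 207.0938 to 108.375 (computed as (93 - 67.5)(8.5) - (1/2)(3)(8.5)^2), a change of -98.7188.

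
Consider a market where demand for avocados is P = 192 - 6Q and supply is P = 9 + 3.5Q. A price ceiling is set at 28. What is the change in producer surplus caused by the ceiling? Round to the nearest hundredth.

-597.80

Free-market equilibrium: 192 - 6Q = 9 + 3.5Q gives Q* = 19.2632, P* = 76.4211.
At P = 28, sellers supply (28 - 9)/3.5 = 5.4286 while buyers want more, so the quantity traded is 5.4286 at price 28.
PS goes from (1/2)(19.2632)(67.4211) = 649.3712 to 51.5714 (computed as (28 - 9)(5.4286) - (1/2)(3.5)(5.4286)^2), a change of -597.7998.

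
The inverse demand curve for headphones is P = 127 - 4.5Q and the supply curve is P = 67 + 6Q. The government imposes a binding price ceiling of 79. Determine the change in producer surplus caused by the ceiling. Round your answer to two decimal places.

Without the control, 127 - 4.5Q = 67 + 6Q so Q* = 5.7143 and P* = 101.2857.
At P = 79, sellers supply (79 - 67)/6 = 2 while buyers want more, so the quantity traded is 2 at price 79.
PS goes from (1/2)(5.7143)(34.2857) = 97.9592 to 12 (computed as (79 - 67)(2) - (1/2)(6)(2)^2), a change of -85.9592.

-85.96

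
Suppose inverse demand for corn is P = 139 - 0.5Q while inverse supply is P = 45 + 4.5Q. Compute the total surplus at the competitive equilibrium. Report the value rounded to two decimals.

Setting demand equal to supply, 94 = 5Q, so Q* = 18.8 and P* = 129.6.
CS = (1/2)(18.8)(9.4) = 88.36 and PS = (1/2)(18.8)(84.6) = 795.24, so total surplus = 883.6.

883.60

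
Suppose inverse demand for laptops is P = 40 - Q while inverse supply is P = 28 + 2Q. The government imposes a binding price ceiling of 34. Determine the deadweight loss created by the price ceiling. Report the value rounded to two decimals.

Without the control, 40 - Q = 28 + 2Q so Q* = 4 and P* = 36.
At the ceiling price 34, quantity supplied is (34 - 28)/2 = 3; supply is the short side, so Q = 3 trades at P = 34.
The lost-trades triangle has base Q* - 3 = 1 and height equal to the gap between the curves at Q = 3, which is 37 - 34 = 3. DWL = (1/2)(1)(3) = 1.5.

1.50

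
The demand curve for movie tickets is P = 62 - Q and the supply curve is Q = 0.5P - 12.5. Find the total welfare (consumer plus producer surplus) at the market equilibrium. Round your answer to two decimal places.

Rewriting supply in inverse form: P = 25 + 2Q.
Setting demand equal to supply, 37 = 3Q, so Q* = 12.3333 and P* = 49.6667.
CS = (1/2)(12.3333)(12.3333) = 76.0556 and PS = (1/2)(12.3333)(24.6667) = 152.1111, so total surplus = 228.1667.

228.17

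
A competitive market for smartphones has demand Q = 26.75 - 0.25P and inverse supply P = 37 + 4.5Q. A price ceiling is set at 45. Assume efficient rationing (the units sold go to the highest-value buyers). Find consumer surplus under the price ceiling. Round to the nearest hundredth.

Rewriting demand in inverse form: P = 107 - 4Q.
Without the control, 107 - 4Q = 37 + 4.5Q so Q* = 8.2353 and P* = 74.0588.
At the ceiling price 45, quantity supplied is (45 - 37)/4.5 = 1.7778; supply is the short side, so Q = 1.7778 trades at P = 45.
The demand price at Q = 1.7778 is 99.8889. CS is the trapezoid between demand and 45 over [0, 1.7778]: (1/2)[(107 - 45) + (99.8889 - 45)](1.7778) = 103.9012.

103.90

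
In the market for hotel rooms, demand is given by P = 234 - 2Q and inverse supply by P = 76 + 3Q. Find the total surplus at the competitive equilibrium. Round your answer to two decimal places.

Setting demand equal to supply, 158 = 5Q, so Q* = 31.6 and P* = 170.8.
Total surplus is the full triangle between the curves from 0 to Q*: (1/2)(31.6)(234 - 76) = 2496.4.

2496.40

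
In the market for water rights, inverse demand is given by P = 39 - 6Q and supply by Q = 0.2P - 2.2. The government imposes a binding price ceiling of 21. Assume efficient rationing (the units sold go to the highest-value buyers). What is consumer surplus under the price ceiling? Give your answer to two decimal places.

24.00

Rewriting supply in inverse form: P = 11 + 5Q.
Free-market equilibrium: 39 - 6Q = 11 + 5Q gives Q* = 2.5455, P* = 23.7273.
At the ceiling price 21, quantity supplied is (21 - 11)/5 = 2; supply is the short side, so Q = 2 trades at P = 21.
The demand price at Q = 2 is 27. CS is the trapezoid between demand and 21 over [0, 2]: (1/2)[(39 - 21) + (27 - 21)](2) = 24.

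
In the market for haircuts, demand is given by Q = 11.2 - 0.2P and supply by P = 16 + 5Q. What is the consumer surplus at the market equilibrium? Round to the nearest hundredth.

Rewriting demand in inverse form: P = 56 - 5Q.
Setting demand equal to supply, 40 = 10Q, so Q* = 4 and P* = 36.
The demand choke price is 56, so CS = (1/2)(Q*)(56 - P*) = (1/2)(4)(20) = 40.

40.00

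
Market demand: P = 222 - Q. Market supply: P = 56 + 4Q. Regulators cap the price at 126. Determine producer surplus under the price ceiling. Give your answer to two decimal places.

612.50

Without the control, 222 - Q = 56 + 4Q so Q* = 33.2 and P* = 188.8.
At P = 126, sellers supply (126 - 56)/4 = 17.5 while buyers want more, so the quantity traded is 17.5 at price 126.
PS is the triangle above supply below 126: (1/2)(17.5)(126 - 56) = 612.5.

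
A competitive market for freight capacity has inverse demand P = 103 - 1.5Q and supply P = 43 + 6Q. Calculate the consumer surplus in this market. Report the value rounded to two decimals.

48.00

Setting demand equal to supply, 60 = 7.5Q, so Q* = 8 and P* = 91.
Consumer surplus is the triangle under demand above P*: (1/2)(8)(103 - 91) = (1/2)(8)(12) = 48.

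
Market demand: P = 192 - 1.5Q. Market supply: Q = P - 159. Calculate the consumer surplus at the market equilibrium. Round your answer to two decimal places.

130.68

Rewriting supply in inverse form: P = 159 + Q.
Equilibrium: 192 - 1.5Q = 159 + Q, so Q* = 13.2 and P* = 172.2.
Consumer surplus is the triangle under demand above P*: (1/2)(13.2)(192 - 172.2) = (1/2)(13.2)(19.8) = 130.68.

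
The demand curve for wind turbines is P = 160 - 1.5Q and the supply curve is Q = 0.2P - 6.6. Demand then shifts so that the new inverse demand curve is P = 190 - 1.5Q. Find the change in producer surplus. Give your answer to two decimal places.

Rewriting supply in inverse form: P = 33 + 5Q.
Initial equilibrium: Q_0 = 19.5385, P_0 = 130.6923; CS_0 = (1/2)(19.5385)(29.3077) = 286.3136, PS_0 = (1/2)(19.5385)(97.6923) = 954.3787.
New equilibrium: 190 - 1.5Q = 33 + 5Q gives Q_1 = 24.1538, P_1 = 153.7692; CS_1 = 437.5562, PS_1 = 1458.5207.
Change in producer surplus = 1458.5207 - 954.3787 = 504.142.

504.14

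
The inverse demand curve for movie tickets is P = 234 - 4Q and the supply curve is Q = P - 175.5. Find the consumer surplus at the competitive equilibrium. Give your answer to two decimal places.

273.78

Rewriting supply in inverse form: P = 175.5 + Q.
Set 234 - 4Q = 175.5 + Q, which gives 58.5 = 5Q, so Q* = 11.7 and P* = 234 - 4(11.7) = 187.2.
Consumer surplus is the triangle under demand above P*: (1/2)(11.7)(234 - 187.2) = (1/2)(11.7)(46.8) = 273.78.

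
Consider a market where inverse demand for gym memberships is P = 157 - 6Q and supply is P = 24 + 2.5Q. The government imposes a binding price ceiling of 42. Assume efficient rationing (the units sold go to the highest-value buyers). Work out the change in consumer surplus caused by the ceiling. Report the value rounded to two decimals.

-62.01

Free-market equilibrium: 157 - 6Q = 24 + 2.5Q gives Q* = 15.6471, P* = 63.1176.
At P = 42, sellers supply (42 - 24)/2.5 = 7.2 while buyers want more, so the quantity traded is 7.2 at price 42.
CS goes from (1/2)(15.6471)(93.8824) = 734.4913 to 672.48 (computed as (157 - 42)(7.2) - (1/2)(6)(7.2)^2), a change of -62.0113.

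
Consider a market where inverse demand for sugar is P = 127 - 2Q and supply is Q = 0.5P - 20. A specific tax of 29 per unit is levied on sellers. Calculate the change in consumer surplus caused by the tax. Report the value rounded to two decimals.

Rewriting supply in inverse form: P = 40 + 2Q.
Without the tax, 127 - 2Q = 40 + 2Q so Q* = 21.75 and P* = 83.5.
With the tax, sellers need 29 more per unit: 127 - 2Q = 40 + 2Q + 29, so Q_t = 14.5. Buyers pay P_b = 98; sellers receive P_s = P_b - 29 = 69.
Consumers lose the trapezoid between P* and P_b out to Q_t plus the triangle from Q_t to Q*: change in CS = 210.25 - 473.0625 = -262.8125.

-262.81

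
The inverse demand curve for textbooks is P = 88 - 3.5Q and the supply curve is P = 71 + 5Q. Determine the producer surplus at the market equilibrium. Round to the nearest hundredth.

10.00

Set 88 - 3.5Q = 71 + 5Q, which gives 17 = 8.5Q, so Q* = 2 and P* = 88 - 3.5(2) = 81.
The supply curve's price intercept is 71, so PS = (1/2)(Q*)(P* - 71) = (1/2)(2)(10) = 10.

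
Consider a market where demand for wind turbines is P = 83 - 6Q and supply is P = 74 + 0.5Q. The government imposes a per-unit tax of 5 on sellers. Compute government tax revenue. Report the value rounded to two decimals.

3.08

Without the tax, 83 - 6Q = 74 + 0.5Q so Q* = 1.3846 and P* = 74.6923.
With the tax, sellers need 5 more per unit: 83 - 6Q = 74 + 0.5Q + 5, so Q_t = 0.6154. Buyers pay P_b = 79.3077; sellers receive P_s = P_b - 5 = 74.3077.
Revenue is the tax times quantity traded: 5 x 0.6154 = 3.0769.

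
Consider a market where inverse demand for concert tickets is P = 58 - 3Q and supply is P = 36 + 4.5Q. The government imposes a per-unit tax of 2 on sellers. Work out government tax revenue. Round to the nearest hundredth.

Without the tax, 58 - 3Q = 36 + 4.5Q so Q* = 2.9333 and P* = 49.2.
With the tax, sellers need 2 more per unit: 58 - 3Q = 36 + 4.5Q + 2, so Q_t = 2.6667. Buyers pay P_b = 50; sellers receive P_s = P_b - 2 = 48.
Revenue is the tax times quantity traded: 2 x 2.6667 = 5.3333.

5.33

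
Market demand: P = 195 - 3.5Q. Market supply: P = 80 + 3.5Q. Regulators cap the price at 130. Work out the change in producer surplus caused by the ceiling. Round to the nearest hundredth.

-115.18

Without the control, 195 - 3.5Q = 80 + 3.5Q so Q* = 16.4286 and P* = 137.5.
At P = 130, sellers supply (130 - 80)/3.5 = 14.2857 while buyers want more, so the quantity traded is 14.2857 at price 130.
PS goes from (1/2)(16.4286)(57.5) = 472.3214 to 357.1429 (computed as (130 - 80)(14.2857) - (1/2)(3.5)(14.2857)^2), a change of -115.1786.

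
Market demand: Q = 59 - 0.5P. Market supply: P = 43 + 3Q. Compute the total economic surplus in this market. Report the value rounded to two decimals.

562.50

Rewriting demand in inverse form: P = 118 - 2Q.
Setting demand equal to supply, 75 = 5Q, so Q* = 15 and P* = 88.
CS = (1/2)(15)(30) = 225 and PS = (1/2)(15)(45) = 337.5, so total surplus = 562.5.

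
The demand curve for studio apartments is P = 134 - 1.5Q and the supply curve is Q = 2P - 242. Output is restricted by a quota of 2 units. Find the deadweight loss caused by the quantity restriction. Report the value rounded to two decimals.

Rewriting supply in inverse form: P = 121 + 0.5Q.
Unrestricted equilibrium: Q* = (134 - 121)/(1.5 + 0.5) = 6.5.
At Q = 2 the demand price is 134 - 1.5(2) = 131 and the supply price is 121 + 0.5(2) = 122.
Deadweight loss is the triangle between the curves from 2 to 6.5: (1/2)(131 - 122)(6.5 - 2) = 20.25.

20.25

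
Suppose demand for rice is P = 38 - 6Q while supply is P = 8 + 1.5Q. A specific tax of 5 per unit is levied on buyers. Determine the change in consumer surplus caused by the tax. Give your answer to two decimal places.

Without the tax, 38 - 6Q = 8 + 1.5Q so Q* = 4 and P* = 14.
A tax on buyers shifts demand down by 5: (38 - 5) - 6Q = 8 + 1.5Q, so Q_t = 3.3333. Buyers pay P_b = 18; sellers receive P_s = P_b - 5 = 13.
CS falls from (1/2)(4)(24) = 48 to (1/2)(3.3333)(20) = 33.3333, a change of -14.6667.

-14.67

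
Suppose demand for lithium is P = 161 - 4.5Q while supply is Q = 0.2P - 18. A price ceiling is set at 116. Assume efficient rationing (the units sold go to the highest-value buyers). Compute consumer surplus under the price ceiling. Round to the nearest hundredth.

Rewriting supply in inverse form: P = 90 + 5Q.
Without the control, 161 - 4.5Q = 90 + 5Q so Q* = 7.4737 and P* = 127.3684.
At the ceiling price 116, quantity supplied is (116 - 90)/5 = 5.2; supply is the short side, so Q = 5.2 trades at P = 116.
The demand price at Q = 5.2 is 137.6. CS is the trapezoid between demand and 116 over [0, 5.2]: (1/2)[(161 - 116) + (137.6 - 116)](5.2) = 173.16.

173.16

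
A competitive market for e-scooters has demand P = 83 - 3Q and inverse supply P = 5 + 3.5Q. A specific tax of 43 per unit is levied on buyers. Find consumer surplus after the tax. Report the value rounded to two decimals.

Without the tax, 83 - 3Q = 5 + 3.5Q so Q* = 12 and P* = 47.
With the tax, buyers' net willingness to pay falls by 43: (83 - 43) - 3Q = 5 + 3.5Q, so Q_t = 5.3846. Buyers pay P_b = 66.8462; sellers receive P_s = P_b - 43 = 23.8462.
Consumer surplus is the triangle under demand above P_b: (1/2)(5.3846)(83 - 66.8462) = 43.4911.

43.49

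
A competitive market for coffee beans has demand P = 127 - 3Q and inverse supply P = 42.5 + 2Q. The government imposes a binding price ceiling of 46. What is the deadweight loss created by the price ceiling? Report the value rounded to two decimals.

Without the control, 127 - 3Q = 42.5 + 2Q so Q* = 16.9 and P* = 76.3.
At the ceiling price 46, quantity supplied is (46 - 42.5)/2 = 1.75; supply is the short side, so Q = 1.75 trades at P = 46.
The lost-trades triangle has base Q* - 1.75 = 15.15 and height equal to the gap between the curves at Q = 1.75, which is 121.75 - 46 = 75.75. DWL = (1/2)(15.15)(75.75) = 573.8062.

573.81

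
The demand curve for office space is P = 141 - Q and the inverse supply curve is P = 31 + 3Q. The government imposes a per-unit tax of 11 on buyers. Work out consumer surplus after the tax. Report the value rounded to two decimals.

306.28

Pre-tax equilibrium: 141 - Q = 31 + 3Q gives Q* = 27.5, P* = 113.5.
With the tax, buyers' net willingness to pay falls by 11: (141 - 11) - Q = 31 + 3Q, so Q_t = 24.75. Buyers pay P_b = 116.25; sellers receive P_s = P_b - 11 = 105.25.
CS = (1/2)(Q_t)(141 - P_b) = (1/2)(24.75)(24.75) = 306.2812.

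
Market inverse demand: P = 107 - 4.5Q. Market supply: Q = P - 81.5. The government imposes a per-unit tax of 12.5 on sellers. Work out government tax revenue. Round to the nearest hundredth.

29.55

Rewriting supply in inverse form: P = 81.5 + Q.
Pre-tax equilibrium: 107 - 4.5Q = 81.5 + Q gives Q* = 4.6364, P* = 86.1364.
With the tax, sellers need 12.5 more per unit: 107 - 4.5Q = 81.5 + Q + 12.5, so Q_t = 2.3636. Buyers pay P_b = 96.3636; sellers receive P_s = P_b - 12.5 = 83.8636.
Tax revenue = t x Q_t = 12.5 x 2.3636 = 29.5455.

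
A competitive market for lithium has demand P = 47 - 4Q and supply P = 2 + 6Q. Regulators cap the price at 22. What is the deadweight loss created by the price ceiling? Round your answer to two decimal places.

Without the control, 47 - 4Q = 2 + 6Q so Q* = 4.5 and P* = 29.
At P = 22, sellers supply (22 - 2)/6 = 3.3333 while buyers want more, so the quantity traded is 3.3333 at price 22.
The lost-trades triangle has base Q* - 3.3333 = 1.1667 and height equal to the gap between the curves at Q = 3.3333, which is 33.6667 - 22 = 11.6667. DWL = (1/2)(1.1667)(11.6667) = 6.8056.

6.81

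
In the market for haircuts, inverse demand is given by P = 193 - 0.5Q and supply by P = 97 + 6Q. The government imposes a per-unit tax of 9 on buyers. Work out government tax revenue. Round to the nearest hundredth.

120.46

Pre-tax equilibrium: 193 - 0.5Q = 97 + 6Q gives Q* = 14.7692, P* = 185.6154.
A tax on buyers shifts demand down by 9: (193 - 9) - 0.5Q = 97 + 6Q, so Q_t = 13.3846. Buyers pay P_b = 186.3077; sellers receive P_s = P_b - 9 = 177.3077.
Revenue is the tax times quantity traded: 9 x 13.3846 = 120.4615.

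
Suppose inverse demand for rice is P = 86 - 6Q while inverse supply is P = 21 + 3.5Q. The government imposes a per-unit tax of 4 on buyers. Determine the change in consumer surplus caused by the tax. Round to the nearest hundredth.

-16.75

Pre-tax equilibrium: 86 - 6Q = 21 + 3.5Q gives Q* = 6.8421, P* = 44.9474.
A tax on buyers shifts demand down by 4: (86 - 4) - 6Q = 21 + 3.5Q, so Q_t = 6.4211. Buyers pay P_b = 47.4737; sellers receive P_s = P_b - 4 = 43.4737.
Consumers lose the trapezoid between P* and P_b out to Q_t plus the triangle from Q_t to Q*: change in CS = 123.6898 - 140.4432 = -16.7535.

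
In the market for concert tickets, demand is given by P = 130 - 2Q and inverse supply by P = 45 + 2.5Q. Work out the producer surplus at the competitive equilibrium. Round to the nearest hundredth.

Set 130 - 2Q = 45 + 2.5Q, which gives 85 = 4.5Q, so Q* = 18.8889 and P* = 130 - 2(18.8889) = 92.2222.
Producer surplus is the triangle above supply below P*: (1/2)(18.8889)(92.2222 - 45) = (1/2)(18.8889)(47.2222) = 445.9877.

445.99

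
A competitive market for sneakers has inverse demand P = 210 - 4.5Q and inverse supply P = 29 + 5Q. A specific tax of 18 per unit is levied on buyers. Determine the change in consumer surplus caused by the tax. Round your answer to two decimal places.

Without the tax, 210 - 4.5Q = 29 + 5Q so Q* = 19.0526 and P* = 124.2632.
A tax on buyers shifts demand down by 18: (210 - 18) - 4.5Q = 29 + 5Q, so Q_t = 17.1579. Buyers pay P_b = 132.7895; sellers receive P_s = P_b - 18 = 114.7895.
Consumers lose the trapezoid between P* and P_b out to Q_t plus the triangle from Q_t to Q*: change in CS = 662.385 - 816.7562 = -154.3712.

-154.37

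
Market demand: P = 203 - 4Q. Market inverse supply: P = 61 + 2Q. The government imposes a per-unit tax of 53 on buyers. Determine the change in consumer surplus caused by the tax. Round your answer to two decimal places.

-680.17

Without the tax, 203 - 4Q = 61 + 2Q so Q* = 23.6667 and P* = 108.3333.
With the tax, buyers' net willingness to pay falls by 53: (203 - 53) - 4Q = 61 + 2Q, so Q_t = 14.8333. Buyers pay P_b = 143.6667; sellers receive P_s = P_b - 53 = 90.6667.
CS falls from (1/2)(23.6667)(94.6667) = 1120.2222 to (1/2)(14.8333)(59.3333) = 440.0556, a change of -680.1667.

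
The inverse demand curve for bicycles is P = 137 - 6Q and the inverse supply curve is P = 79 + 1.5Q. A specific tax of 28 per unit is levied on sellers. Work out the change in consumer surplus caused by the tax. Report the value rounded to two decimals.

Without the tax, 137 - 6Q = 79 + 1.5Q so Q* = 7.7333 and P* = 90.6.
With the tax, sellers need 28 more per unit: 137 - 6Q = 79 + 1.5Q + 28, so Q_t = 4. Buyers pay P_b = 113; sellers receive P_s = P_b - 28 = 85.
CS falls from (1/2)(7.7333)(46.4) = 179.4133 to (1/2)(4)(24) = 48, a change of -131.4133.

-131.41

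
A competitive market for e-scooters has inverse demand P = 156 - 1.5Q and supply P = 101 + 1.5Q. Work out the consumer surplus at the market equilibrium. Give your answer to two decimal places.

Setting demand equal to supply, 55 = 3Q, so Q* = 18.3333 and P* = 128.5.
Consumer surplus is the triangle under demand above P*: (1/2)(18.3333)(156 - 128.5) = (1/2)(18.3333)(27.5) = 252.0833.

252.08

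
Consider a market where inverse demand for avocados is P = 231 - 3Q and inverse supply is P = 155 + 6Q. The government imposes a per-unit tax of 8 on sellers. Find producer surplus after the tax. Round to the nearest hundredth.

Pre-tax equilibrium: 231 - 3Q = 155 + 6Q gives Q* = 8.4444, P* = 205.6667.
With the tax, sellers need 8 more per unit: 231 - 3Q = 155 + 6Q + 8, so Q_t = 7.5556. Buyers pay P_b = 208.3333; sellers receive P_s = P_b - 8 = 200.3333.
Producer surplus is the triangle above supply below P_s: (1/2)(7.5556)(200.3333 - 155) = 171.2593.

171.26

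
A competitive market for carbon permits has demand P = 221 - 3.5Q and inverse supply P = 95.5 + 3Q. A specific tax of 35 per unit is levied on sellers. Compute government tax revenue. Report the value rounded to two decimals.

Without the tax, 221 - 3.5Q = 95.5 + 3Q so Q* = 19.3077 and P* = 153.4231.
A tax on sellers shifts supply up by 35: 221 - 3.5Q = 95.5 + 3Q + 35, so Q_t = 13.9231. Buyers pay P_b = 172.2692; sellers receive P_s = P_b - 35 = 137.2692.
Tax revenue = t x Q_t = 35 x 13.9231 = 487.3077.

487.31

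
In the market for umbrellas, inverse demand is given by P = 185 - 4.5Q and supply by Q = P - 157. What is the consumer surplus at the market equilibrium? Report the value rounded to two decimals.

58.31

Rewriting supply in inverse form: P = 157 + Q.
Setting demand equal to supply, 28 = 5.5Q, so Q* = 5.0909 and P* = 162.0909.
CS is the area between the demand curve and P* from 0 to Q*: (1/2)(5.0909)(22.9091) = 58.314.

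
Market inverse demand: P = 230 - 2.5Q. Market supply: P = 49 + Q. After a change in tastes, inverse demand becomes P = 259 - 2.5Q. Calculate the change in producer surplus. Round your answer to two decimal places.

462.82

Initial equilibrium: Q_0 = 51.7143, P_0 = 100.7143; CS_0 = (1/2)(51.7143)(129.2857) = 3342.9592, PS_0 = (1/2)(51.7143)(51.7143) = 1337.1837.
New equilibrium: 259 - 2.5Q = 49 + Q gives Q_1 = 60, P_1 = 109; CS_1 = 4500, PS_1 = 1800.
Change in producer surplus = 1800 - 1337.1837 = 462.8163.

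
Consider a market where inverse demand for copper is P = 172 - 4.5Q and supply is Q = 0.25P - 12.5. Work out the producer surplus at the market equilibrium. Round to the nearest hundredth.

Rewriting supply in inverse form: P = 50 + 4Q.
Setting demand equal to supply, 122 = 8.5Q, so Q* = 14.3529 and P* = 107.4118.
Producer surplus is the triangle above supply below P*: (1/2)(14.3529)(107.4118 - 50) = (1/2)(14.3529)(57.4118) = 412.0138.

412.01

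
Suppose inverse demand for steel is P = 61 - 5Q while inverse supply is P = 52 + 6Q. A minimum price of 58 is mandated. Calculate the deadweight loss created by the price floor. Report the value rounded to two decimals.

0.26

Free-market equilibrium: 61 - 5Q = 52 + 6Q gives Q* = 0.8182, P* = 56.9091.
At P = 58, buyers demand (61 - 58)/5 = 0.6 while sellers would supply more, so the quantity traded is 0.6 at price 58.
At Q = 0.6 the demand price is 58 and the supply price is 55.6. Deadweight loss is the triangle between the curves from 0.6 to 0.8182: (1/2)(58 - 55.6)(0.8182 - 0.6) = 0.2618.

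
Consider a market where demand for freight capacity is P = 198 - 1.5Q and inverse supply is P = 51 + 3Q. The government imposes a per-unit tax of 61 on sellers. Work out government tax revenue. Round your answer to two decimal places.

Pre-tax equilibrium: 198 - 1.5Q = 51 + 3Q gives Q* = 32.6667, P* = 149.
A tax on sellers shifts supply up by 61: 198 - 1.5Q = 51 + 3Q + 61, so Q_t = 19.1111. Buyers pay P_b = 169.3333; sellers receive P_s = P_b - 61 = 108.3333.
Tax revenue = t x Q_t = 61 x 19.1111 = 1165.7778.

1165.78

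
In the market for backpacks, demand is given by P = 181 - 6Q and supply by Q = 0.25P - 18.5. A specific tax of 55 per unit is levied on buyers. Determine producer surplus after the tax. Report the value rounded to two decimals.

54.08

Rewriting supply in inverse form: P = 74 + 4Q.
Without the tax, 181 - 6Q = 74 + 4Q so Q* = 10.7 and P* = 116.8.
With the tax, buyers' net willingness to pay falls by 55: (181 - 55) - 6Q = 74 + 4Q, so Q_t = 5.2. Buyers pay P_b = 149.8; sellers receive P_s = P_b - 55 = 94.8.
Producer surplus is the triangle above supply below P_s: (1/2)(5.2)(94.8 - 74) = 54.08.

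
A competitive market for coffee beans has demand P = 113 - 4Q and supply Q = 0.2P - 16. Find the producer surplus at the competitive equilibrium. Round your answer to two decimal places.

33.61

Rewriting supply in inverse form: P = 80 + 5Q.
Equilibrium: 113 - 4Q = 80 + 5Q, so Q* = 3.6667 and P* = 98.3333.
PS is the area between P* and the supply curve from 0 to Q*: (1/2)(3.6667)(18.3333) = 33.6111.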